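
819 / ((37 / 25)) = 20475 / 37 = 553.38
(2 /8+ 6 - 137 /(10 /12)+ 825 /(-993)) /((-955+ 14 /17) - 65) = 17891701 /114698120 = 0.16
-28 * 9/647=-0.39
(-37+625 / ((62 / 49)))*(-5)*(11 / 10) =-311641 / 124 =-2513.23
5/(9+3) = 5/12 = 0.42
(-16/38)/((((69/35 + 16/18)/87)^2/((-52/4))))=78107538600/15424219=5063.95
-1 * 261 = -261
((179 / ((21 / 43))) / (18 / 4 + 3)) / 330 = 7697 / 51975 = 0.15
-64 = -64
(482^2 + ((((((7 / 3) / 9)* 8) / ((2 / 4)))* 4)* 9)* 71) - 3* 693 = 722543 / 3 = 240847.67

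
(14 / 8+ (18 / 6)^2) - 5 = 23 / 4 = 5.75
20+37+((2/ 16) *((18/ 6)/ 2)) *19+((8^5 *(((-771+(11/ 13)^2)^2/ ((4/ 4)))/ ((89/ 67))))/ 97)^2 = 22147251514720641715959275202542617/ 972725459410476304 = 22768244935362400.84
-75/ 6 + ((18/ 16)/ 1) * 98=391/ 4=97.75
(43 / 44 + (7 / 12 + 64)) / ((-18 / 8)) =-8654 / 297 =-29.14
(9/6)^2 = 9/4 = 2.25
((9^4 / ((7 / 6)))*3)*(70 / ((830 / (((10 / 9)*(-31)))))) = -4067820 / 83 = -49009.88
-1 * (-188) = 188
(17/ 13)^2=289/ 169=1.71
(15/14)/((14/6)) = 45/98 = 0.46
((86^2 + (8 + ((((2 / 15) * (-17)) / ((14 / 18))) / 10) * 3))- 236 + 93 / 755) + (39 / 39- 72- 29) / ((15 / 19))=558142156 / 79275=7040.58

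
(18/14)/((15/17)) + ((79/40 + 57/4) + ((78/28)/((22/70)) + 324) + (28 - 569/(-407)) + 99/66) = 43469337/113960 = 381.44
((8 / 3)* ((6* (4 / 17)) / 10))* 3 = 1.13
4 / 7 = 0.57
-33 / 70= -0.47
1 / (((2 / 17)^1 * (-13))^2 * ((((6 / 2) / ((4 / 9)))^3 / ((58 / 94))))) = 134096 / 156342069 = 0.00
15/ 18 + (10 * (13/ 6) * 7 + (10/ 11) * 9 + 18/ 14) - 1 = 24789/ 154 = 160.97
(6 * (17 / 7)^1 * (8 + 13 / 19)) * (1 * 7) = 16830 / 19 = 885.79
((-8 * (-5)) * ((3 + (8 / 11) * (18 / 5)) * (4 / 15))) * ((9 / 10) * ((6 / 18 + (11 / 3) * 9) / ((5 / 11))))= 19776 / 5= 3955.20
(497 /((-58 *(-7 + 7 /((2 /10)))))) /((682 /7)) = -497 /158224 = -0.00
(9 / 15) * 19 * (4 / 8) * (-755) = -8607 / 2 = -4303.50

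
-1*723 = -723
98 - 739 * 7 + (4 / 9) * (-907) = -49303 / 9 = -5478.11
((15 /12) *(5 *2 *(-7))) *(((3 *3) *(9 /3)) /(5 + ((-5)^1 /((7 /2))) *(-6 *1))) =-6615 /38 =-174.08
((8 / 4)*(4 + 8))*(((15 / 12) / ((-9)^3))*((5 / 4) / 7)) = -25 / 3402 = -0.01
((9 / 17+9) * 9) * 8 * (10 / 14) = 490.08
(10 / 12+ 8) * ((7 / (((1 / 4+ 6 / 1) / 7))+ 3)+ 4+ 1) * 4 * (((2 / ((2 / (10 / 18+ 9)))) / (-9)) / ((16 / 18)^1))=-50138 / 75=-668.51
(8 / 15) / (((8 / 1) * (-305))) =-0.00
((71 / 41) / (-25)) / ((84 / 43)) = -3053 / 86100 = -0.04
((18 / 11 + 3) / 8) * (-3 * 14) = -1071 / 44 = -24.34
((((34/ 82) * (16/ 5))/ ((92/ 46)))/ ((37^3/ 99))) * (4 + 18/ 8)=16830/ 2076773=0.01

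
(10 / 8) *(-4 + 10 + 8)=35 / 2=17.50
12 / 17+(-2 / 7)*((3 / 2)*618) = -31434 / 119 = -264.15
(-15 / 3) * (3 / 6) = -5 / 2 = -2.50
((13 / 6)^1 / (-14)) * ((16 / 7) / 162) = -26 / 11907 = -0.00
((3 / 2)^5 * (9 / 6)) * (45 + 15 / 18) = 66825 / 128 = 522.07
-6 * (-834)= 5004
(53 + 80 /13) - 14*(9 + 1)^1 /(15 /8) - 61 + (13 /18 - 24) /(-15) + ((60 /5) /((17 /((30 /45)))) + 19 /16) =-73.30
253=253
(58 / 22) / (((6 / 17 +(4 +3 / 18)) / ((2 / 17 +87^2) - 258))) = 1966026 / 461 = 4264.70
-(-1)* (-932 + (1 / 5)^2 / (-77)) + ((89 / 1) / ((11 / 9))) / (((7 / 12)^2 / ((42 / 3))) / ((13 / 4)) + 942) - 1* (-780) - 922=-1822779624469 / 1697309075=-1073.92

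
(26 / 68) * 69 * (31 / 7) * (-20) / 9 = -92690 / 357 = -259.64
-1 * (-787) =787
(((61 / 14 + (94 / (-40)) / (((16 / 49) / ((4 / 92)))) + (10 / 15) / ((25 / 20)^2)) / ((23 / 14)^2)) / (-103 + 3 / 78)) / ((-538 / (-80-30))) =-3458568113 / 1051393784520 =-0.00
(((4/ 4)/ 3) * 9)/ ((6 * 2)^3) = 1/ 576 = 0.00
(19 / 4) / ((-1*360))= -19 / 1440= -0.01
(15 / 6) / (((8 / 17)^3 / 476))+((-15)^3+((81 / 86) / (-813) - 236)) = 23292234351 / 2983168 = 7807.89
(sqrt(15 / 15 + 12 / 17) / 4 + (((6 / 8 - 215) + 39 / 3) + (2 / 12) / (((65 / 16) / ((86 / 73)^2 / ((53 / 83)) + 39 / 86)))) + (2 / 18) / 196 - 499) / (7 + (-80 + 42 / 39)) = 243740620143842 / 25038611984925 - 13 * sqrt(493) / 63580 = 9.73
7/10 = 0.70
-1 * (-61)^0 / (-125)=1 / 125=0.01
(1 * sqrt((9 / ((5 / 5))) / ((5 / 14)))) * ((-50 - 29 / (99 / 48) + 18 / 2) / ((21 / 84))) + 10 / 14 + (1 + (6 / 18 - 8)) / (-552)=-1104.88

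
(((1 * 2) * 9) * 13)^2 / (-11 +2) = -6084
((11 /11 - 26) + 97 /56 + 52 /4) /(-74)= 575 /4144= 0.14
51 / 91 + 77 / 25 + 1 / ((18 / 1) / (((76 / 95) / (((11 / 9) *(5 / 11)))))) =8464 / 2275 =3.72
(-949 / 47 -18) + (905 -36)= 39048 / 47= 830.81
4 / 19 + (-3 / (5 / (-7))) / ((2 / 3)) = 1237 / 190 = 6.51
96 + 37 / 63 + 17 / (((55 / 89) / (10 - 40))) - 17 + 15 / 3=-513295 / 693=-740.69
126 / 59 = 2.14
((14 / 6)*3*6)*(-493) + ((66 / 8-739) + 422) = -84059 / 4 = -21014.75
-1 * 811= -811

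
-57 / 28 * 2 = -57 / 14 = -4.07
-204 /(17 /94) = -1128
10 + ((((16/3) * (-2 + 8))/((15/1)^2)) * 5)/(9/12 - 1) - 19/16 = 4297/720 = 5.97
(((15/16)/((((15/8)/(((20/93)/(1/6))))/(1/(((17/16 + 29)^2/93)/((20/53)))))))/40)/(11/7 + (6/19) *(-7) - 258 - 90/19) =-1021440/429530256857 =-0.00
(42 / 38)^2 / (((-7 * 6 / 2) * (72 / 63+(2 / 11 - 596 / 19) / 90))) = -72765 / 996113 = -0.07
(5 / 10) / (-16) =-1 / 32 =-0.03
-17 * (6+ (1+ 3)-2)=-136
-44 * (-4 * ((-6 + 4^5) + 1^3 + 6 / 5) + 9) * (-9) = -8062164 / 5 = -1612432.80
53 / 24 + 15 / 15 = 77 / 24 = 3.21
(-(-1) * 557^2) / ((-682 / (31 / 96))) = -310249 / 2112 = -146.90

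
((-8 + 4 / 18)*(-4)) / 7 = 40 / 9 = 4.44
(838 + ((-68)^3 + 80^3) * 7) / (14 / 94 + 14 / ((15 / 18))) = 325196290 / 3983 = 81646.07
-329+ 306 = -23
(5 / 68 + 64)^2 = 18983449 / 4624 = 4105.42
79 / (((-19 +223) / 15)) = 5.81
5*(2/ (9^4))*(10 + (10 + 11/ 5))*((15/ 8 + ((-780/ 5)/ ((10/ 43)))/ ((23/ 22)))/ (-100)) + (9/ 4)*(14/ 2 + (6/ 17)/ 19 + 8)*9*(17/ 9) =366153150179/ 637146000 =574.68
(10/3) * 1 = 10/3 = 3.33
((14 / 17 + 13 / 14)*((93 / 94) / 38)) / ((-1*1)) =-38781 / 850136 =-0.05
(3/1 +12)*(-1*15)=-225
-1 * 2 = -2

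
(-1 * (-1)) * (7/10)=7/10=0.70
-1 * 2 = -2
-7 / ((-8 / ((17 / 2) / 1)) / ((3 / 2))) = 357 / 32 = 11.16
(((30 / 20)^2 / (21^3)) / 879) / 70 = 1 / 253257480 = 0.00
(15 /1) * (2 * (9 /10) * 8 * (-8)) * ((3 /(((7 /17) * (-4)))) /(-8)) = -2754 /7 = -393.43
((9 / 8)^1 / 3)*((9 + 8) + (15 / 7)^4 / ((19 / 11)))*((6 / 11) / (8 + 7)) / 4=1998597 / 20072360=0.10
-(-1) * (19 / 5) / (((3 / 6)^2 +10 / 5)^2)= 304 / 405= 0.75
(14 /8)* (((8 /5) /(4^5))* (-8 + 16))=0.02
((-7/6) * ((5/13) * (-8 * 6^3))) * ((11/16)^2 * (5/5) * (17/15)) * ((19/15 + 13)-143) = -27804469/520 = -53470.13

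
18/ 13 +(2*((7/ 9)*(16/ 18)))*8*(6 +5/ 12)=228598/ 3159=72.36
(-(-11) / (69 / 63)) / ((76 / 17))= 3927 / 1748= 2.25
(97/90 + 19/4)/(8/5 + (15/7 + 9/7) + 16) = 7343/26496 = 0.28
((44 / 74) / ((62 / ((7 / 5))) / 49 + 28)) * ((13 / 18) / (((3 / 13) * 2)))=637637 / 19808172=0.03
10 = 10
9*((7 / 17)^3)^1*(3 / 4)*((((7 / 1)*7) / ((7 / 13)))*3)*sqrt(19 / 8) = 2528253*sqrt(38) / 78608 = 198.26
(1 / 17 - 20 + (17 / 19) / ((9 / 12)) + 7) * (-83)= 944872 / 969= 975.10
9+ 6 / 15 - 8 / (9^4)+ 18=898817 / 32805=27.40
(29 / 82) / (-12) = -29 / 984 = -0.03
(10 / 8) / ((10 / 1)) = 1 / 8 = 0.12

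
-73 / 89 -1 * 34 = -3099 / 89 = -34.82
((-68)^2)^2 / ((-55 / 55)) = -21381376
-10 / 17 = -0.59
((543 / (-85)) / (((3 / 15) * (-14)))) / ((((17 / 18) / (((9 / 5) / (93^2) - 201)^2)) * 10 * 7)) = 160952015736 / 115440125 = 1394.25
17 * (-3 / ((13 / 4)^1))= -204 / 13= -15.69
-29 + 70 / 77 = -309 / 11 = -28.09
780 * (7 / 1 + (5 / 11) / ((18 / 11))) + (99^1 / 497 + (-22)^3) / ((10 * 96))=901053081 / 159040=5665.58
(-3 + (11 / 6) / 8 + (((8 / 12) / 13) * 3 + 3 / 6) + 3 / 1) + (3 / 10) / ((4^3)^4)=0.88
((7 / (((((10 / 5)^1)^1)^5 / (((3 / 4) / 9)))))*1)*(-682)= -12.43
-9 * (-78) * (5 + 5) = 7020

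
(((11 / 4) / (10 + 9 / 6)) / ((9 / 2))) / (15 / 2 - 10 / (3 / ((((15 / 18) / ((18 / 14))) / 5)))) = 198 / 26335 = 0.01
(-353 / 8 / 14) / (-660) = 353 / 73920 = 0.00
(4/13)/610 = 2/3965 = 0.00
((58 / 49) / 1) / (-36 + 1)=-58 / 1715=-0.03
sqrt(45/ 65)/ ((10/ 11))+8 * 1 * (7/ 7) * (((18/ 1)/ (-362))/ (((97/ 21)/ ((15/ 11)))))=-22680/ 193127+33 * sqrt(13)/ 130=0.80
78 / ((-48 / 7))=-91 / 8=-11.38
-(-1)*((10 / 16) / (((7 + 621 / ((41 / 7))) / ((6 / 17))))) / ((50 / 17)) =123 / 185360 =0.00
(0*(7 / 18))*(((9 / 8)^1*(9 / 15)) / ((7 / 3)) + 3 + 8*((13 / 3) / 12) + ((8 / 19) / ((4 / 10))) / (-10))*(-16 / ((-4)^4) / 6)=0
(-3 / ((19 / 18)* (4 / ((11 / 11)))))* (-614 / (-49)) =-8289 / 931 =-8.90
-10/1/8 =-1.25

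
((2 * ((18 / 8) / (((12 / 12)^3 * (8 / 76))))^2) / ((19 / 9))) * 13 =180063 / 32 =5626.97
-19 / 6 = -3.17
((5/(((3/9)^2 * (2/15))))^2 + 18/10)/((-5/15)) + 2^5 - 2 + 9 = -6833703/20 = -341685.15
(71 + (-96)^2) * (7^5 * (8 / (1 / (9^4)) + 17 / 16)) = 131085436403425 / 16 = 8192839775214.06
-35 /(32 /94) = -1645 /16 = -102.81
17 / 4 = 4.25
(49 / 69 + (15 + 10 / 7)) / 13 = 8278 / 6279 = 1.32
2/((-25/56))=-112/25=-4.48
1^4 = 1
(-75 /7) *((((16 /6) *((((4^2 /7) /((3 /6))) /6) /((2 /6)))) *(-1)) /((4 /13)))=10400 /49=212.24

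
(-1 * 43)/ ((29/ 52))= -2236/ 29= -77.10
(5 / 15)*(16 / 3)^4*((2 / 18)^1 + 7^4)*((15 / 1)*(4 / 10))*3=2832465920 / 243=11656238.35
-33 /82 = -0.40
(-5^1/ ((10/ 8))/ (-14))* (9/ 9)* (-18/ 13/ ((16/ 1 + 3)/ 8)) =-288/ 1729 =-0.17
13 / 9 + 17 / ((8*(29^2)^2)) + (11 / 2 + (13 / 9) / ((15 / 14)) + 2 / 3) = 6843653251 / 763863480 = 8.96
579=579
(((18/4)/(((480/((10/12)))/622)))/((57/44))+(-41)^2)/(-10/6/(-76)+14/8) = 1536493/1616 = 950.80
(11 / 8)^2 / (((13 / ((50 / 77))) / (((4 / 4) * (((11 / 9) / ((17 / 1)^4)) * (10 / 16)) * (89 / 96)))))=1346125 / 1681089306624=0.00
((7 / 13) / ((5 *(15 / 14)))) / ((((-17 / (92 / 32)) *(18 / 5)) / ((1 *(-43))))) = 48461 / 238680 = 0.20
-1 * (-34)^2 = -1156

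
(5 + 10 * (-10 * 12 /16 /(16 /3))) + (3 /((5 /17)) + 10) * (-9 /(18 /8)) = -7189 /80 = -89.86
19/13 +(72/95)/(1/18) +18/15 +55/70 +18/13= 63883/3458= 18.47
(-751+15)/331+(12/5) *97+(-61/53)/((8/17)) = 160083861/701720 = 228.13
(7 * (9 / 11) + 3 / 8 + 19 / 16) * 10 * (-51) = -327165 / 88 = -3717.78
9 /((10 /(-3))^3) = -243 /1000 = -0.24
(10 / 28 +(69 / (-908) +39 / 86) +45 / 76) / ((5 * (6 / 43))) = 861199 / 452865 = 1.90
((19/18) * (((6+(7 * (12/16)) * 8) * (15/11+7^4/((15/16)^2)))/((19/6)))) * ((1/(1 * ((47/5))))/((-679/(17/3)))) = -1839968752/47390805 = -38.83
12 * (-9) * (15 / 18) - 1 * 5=-95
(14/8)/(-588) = -1/336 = -0.00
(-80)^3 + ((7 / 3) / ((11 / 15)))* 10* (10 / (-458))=-1289729750 / 2519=-512000.69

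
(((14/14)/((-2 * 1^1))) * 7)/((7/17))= -8.50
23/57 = 0.40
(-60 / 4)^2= 225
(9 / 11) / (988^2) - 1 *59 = -633517447 / 10737584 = -59.00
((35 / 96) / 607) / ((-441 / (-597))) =995 / 1223712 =0.00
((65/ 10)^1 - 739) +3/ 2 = -731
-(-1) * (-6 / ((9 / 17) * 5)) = -34 / 15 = -2.27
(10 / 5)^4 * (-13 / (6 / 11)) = -1144 / 3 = -381.33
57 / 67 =0.85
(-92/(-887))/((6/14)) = 644/2661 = 0.24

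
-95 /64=-1.48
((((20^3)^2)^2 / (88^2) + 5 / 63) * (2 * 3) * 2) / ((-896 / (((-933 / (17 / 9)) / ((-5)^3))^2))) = -18952982899202843887563 / 171348100000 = -110610989554.03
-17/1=-17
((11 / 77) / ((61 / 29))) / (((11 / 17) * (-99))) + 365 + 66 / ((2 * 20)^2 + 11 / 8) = 2174600208806 / 5957153433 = 365.04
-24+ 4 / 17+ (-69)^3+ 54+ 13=-5583918 / 17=-328465.76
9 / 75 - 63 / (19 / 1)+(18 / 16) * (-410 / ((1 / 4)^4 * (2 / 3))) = -84133518 / 475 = -177123.20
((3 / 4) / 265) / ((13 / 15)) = 9 / 2756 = 0.00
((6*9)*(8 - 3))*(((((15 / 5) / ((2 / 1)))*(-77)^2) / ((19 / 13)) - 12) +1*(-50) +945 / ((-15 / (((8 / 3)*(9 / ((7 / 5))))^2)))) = -3372640.04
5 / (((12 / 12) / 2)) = 10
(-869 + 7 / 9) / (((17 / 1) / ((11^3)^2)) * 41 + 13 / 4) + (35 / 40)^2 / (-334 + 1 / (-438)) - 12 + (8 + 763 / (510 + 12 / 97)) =-102753383481206820473 / 381105106889020128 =-269.62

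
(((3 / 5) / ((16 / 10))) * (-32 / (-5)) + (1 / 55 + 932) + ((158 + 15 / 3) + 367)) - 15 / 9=241354 / 165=1462.75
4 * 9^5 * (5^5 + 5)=739293480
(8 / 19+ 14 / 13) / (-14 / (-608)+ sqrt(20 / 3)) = -124320 / 24026249+ 3599360 *sqrt(15) / 24026249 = 0.58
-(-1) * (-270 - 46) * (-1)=316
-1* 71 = -71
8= 8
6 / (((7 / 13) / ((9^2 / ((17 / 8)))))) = 50544 / 119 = 424.74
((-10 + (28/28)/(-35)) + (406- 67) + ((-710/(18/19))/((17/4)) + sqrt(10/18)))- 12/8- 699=-5867671/10710 + sqrt(5)/3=-547.12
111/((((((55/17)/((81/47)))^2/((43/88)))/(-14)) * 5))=-63351566019/1470089500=-43.09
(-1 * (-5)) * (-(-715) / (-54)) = -3575 / 54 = -66.20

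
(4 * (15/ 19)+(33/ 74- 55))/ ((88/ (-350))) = 12646025/ 61864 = 204.42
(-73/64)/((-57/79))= 5767/3648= 1.58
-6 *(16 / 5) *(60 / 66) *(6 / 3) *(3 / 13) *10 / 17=-11520 / 2431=-4.74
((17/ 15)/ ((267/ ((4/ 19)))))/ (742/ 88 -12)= -2992/ 11946915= -0.00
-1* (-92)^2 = -8464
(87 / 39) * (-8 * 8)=-1856 / 13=-142.77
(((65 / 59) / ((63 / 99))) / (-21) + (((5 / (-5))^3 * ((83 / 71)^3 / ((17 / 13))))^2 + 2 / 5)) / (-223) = -2905858954057980064 / 358007519742055231755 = -0.01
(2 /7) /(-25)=-2 /175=-0.01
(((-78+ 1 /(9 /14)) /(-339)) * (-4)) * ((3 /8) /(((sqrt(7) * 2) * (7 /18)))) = -344 * sqrt(7) /5537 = -0.16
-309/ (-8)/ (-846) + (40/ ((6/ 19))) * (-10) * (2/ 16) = -119101/ 752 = -158.38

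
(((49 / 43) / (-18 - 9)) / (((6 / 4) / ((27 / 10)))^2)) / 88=-147 / 94600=-0.00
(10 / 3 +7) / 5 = 31 / 15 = 2.07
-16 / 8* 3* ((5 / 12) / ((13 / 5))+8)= -48.96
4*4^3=256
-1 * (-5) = 5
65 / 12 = 5.42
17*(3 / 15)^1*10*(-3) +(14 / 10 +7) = -468 / 5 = -93.60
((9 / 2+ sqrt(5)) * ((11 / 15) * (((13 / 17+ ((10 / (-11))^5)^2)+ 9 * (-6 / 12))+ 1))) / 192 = -2072180487893 / 51308941756160 - 2072180487893 * sqrt(5) / 230890237902720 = -0.06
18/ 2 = 9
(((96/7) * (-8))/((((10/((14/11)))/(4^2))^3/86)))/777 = -102.54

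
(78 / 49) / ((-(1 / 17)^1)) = -27.06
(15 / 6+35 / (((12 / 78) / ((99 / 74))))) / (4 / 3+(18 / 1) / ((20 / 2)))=681225 / 6956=97.93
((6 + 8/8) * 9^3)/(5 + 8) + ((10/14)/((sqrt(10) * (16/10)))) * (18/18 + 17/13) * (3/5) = 392.73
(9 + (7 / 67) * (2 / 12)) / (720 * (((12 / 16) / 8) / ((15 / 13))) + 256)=3625 / 126429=0.03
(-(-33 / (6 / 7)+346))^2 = 378225 / 4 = 94556.25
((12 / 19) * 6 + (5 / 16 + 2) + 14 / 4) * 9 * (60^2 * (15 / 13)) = 88664625 / 247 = 358966.09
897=897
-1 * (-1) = 1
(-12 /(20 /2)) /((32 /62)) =-93 /40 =-2.32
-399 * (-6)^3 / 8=10773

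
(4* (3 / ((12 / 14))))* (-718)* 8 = -80416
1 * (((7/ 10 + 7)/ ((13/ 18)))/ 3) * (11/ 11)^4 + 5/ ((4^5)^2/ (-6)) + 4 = 257424433/ 34078720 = 7.55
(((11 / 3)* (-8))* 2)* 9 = -528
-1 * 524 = -524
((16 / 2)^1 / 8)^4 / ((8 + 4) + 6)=1 / 18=0.06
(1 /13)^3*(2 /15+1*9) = 137 /32955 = 0.00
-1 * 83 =-83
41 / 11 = 3.73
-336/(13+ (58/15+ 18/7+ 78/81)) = -317520/19279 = -16.47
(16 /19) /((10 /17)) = 136 /95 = 1.43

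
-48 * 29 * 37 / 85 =-51504 / 85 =-605.93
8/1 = 8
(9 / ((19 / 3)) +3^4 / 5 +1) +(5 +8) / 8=15387 / 760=20.25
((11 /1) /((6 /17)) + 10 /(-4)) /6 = 43 /9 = 4.78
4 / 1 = 4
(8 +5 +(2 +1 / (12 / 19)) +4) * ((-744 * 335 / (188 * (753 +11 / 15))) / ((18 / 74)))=-474542575 / 3188292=-148.84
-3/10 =-0.30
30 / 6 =5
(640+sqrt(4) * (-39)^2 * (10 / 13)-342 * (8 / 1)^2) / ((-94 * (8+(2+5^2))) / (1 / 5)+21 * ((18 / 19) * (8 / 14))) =179626 / 156167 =1.15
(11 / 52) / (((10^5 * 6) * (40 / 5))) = 11 / 249600000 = 0.00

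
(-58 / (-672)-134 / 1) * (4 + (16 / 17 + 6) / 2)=-5714365 / 5712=-1000.41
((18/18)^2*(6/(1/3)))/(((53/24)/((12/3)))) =1728/53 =32.60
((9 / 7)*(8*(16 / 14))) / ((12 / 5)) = 240 / 49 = 4.90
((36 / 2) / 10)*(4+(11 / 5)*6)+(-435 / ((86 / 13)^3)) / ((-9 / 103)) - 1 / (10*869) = 1996285411763 / 41454949800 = 48.16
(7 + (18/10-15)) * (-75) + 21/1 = 486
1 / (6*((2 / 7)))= 7 / 12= 0.58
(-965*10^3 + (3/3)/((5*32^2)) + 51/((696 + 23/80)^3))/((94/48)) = -2561853470026080633738219/5198925436770924160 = -492765.96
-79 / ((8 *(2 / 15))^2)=-17775 / 256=-69.43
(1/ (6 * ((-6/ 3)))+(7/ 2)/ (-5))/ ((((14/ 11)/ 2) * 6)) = -517/ 2520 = -0.21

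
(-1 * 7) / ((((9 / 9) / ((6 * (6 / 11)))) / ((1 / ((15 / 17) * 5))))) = -1428 / 275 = -5.19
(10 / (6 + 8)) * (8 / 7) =40 / 49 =0.82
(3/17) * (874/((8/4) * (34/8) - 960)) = -5244/32351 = -0.16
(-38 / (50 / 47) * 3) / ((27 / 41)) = -36613 / 225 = -162.72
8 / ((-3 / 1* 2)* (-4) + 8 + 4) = 2 / 9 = 0.22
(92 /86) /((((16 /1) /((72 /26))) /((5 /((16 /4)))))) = 1035 /4472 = 0.23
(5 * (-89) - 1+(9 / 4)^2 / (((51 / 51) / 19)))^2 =31326409 / 256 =122368.79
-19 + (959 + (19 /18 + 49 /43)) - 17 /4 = 1451939 /1548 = 937.95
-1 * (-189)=189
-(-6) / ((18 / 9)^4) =3 / 8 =0.38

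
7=7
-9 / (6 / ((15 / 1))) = -45 / 2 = -22.50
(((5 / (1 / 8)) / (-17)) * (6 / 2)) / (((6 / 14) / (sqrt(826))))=-280 * sqrt(826) / 17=-473.37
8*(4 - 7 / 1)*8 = -192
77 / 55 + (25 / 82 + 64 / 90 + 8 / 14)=15433 / 5166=2.99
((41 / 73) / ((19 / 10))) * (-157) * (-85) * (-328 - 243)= -3124197950 / 1387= -2252485.90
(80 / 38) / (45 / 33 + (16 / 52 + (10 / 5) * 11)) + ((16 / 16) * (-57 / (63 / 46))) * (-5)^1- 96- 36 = 20579098 / 270123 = 76.18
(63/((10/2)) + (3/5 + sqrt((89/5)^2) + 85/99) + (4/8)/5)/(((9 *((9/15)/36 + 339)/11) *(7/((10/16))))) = 158195/15377796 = 0.01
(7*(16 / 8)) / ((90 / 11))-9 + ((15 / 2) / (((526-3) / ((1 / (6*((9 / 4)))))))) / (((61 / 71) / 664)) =-9285584 / 1435635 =-6.47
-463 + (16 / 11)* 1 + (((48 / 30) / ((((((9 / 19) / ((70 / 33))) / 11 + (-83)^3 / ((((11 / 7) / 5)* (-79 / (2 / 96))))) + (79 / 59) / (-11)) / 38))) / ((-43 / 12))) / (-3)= -171375479643556429 / 371317399204499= -461.53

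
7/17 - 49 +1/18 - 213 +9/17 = -79867/306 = -261.00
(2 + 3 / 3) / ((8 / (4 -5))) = -3 / 8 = -0.38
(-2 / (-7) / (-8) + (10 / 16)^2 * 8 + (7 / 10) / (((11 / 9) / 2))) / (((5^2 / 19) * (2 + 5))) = 247817 / 539000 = 0.46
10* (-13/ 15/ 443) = -0.02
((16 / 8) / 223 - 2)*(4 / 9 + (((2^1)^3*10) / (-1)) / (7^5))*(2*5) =-8.75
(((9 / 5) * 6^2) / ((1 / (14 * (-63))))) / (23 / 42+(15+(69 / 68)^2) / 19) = -527235101568 / 12834425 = -41079.76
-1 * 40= -40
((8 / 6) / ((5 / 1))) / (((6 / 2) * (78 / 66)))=44 / 585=0.08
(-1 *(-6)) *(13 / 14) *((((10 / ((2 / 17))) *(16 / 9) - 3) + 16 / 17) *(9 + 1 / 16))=42987425 / 5712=7525.81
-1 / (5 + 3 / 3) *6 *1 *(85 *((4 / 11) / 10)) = -34 / 11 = -3.09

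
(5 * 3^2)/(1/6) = 270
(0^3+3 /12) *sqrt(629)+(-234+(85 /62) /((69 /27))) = -332919 /1426+sqrt(629) /4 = -227.19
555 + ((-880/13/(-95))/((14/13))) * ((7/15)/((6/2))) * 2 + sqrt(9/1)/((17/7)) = 8087872/14535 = 556.44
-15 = -15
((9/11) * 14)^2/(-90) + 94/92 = -12137/27830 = -0.44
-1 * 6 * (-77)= 462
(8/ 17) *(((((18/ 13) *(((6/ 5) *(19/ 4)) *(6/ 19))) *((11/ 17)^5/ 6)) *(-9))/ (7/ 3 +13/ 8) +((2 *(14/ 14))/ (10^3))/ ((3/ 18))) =-0.04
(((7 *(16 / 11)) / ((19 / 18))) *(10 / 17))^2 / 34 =203212800 / 214604753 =0.95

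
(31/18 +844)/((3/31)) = 471913/54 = 8739.13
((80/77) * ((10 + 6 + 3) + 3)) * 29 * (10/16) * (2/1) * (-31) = -179800/7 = -25685.71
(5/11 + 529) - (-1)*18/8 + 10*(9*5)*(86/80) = 11170/11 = 1015.45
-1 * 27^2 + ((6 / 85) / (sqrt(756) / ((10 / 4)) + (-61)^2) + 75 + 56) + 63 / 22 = -77044852849721 / 129457482374 - 72 * sqrt(21) / 5884431017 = -595.14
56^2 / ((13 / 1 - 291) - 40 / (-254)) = -199136 / 17643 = -11.29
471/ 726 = 157/ 242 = 0.65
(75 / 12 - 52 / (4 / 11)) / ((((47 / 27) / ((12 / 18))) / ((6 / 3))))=-104.74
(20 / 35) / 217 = 4 / 1519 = 0.00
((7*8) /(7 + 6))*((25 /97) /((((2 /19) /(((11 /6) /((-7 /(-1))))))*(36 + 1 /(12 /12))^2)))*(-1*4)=-41800 /5178927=-0.01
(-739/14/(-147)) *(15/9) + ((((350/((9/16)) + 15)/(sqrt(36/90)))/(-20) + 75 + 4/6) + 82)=977129/6174 - 1147 *sqrt(10)/72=107.89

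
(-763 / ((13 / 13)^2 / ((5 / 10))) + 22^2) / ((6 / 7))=1435 / 12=119.58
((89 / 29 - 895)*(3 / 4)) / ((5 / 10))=-38799 / 29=-1337.90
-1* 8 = -8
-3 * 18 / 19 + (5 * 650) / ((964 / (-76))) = -1186264 / 4579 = -259.07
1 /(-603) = -1 /603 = -0.00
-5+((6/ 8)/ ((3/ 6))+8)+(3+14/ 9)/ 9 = 811/ 162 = 5.01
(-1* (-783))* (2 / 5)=1566 / 5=313.20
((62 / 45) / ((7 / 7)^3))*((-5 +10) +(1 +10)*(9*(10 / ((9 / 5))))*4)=3038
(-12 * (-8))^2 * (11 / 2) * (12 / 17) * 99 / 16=3763584 / 17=221387.29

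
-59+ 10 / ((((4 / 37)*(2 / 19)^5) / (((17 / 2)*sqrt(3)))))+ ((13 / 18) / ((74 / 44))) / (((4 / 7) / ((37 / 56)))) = -16849 / 288+ 7787331355*sqrt(3) / 128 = 105375359.95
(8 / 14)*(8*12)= 54.86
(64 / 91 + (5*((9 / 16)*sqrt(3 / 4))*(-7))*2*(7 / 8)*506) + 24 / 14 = 220 / 91 - 557865*sqrt(3) / 64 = -15095.25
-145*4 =-580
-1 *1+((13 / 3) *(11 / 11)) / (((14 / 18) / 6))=32.43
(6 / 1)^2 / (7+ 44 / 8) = 72 / 25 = 2.88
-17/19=-0.89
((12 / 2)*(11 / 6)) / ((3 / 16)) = 176 / 3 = 58.67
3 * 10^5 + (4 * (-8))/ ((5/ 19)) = 1499392/ 5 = 299878.40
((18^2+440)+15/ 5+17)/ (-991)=-784/ 991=-0.79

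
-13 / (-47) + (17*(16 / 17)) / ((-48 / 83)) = -3862 / 141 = -27.39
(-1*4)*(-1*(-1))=-4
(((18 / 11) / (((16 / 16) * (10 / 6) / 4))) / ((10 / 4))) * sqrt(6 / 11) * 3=1296 * sqrt(66) / 3025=3.48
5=5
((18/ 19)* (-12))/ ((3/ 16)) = -60.63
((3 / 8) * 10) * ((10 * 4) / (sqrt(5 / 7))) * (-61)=-1830 * sqrt(35)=-10826.43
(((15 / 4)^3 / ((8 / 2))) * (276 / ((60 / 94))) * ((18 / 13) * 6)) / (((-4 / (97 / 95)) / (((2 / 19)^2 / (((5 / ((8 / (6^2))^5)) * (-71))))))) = 104857 / 512799417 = 0.00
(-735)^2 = 540225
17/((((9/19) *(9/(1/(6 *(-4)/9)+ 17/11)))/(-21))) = -232883/2376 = -98.01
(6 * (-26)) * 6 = -936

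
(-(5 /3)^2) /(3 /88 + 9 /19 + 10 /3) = -41800 /57801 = -0.72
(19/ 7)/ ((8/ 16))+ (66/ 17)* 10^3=462646/ 119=3887.78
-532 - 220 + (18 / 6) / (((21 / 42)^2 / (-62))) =-1496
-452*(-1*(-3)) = -1356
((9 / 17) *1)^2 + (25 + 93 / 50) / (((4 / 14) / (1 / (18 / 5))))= 2746049 / 104040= 26.39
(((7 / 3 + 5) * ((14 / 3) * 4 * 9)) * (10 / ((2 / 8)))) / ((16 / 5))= 15400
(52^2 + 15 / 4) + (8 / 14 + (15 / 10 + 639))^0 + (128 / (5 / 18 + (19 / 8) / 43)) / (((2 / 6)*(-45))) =55326041 / 20620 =2683.13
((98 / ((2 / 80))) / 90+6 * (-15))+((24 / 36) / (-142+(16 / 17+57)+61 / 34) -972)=-25637506 / 25173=-1018.45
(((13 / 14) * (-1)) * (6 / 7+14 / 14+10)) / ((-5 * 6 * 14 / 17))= 18343 / 41160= 0.45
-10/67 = -0.15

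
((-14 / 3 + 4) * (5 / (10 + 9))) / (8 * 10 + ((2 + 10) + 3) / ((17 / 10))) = -17 / 8607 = -0.00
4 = 4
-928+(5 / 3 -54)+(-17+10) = -2962 / 3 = -987.33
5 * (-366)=-1830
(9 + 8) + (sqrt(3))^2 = 20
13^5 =371293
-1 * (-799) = 799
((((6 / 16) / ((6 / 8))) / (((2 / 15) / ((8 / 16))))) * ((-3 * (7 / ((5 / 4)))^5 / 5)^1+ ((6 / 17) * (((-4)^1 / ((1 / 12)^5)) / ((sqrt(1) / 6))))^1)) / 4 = -52570287072 / 53125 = -989558.34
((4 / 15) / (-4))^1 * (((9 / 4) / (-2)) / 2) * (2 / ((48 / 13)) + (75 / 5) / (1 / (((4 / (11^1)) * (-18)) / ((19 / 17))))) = -437923 / 133760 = -3.27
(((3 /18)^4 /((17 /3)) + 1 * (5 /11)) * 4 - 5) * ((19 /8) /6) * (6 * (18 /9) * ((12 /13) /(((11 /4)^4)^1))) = -78126784 /320330439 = -0.24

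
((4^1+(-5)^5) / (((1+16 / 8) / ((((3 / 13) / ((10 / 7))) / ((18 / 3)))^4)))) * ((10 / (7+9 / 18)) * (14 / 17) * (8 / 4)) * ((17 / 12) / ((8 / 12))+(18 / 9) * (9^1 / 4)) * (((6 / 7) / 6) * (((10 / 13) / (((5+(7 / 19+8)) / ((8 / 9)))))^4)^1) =-1656251102808736 / 213021368737565300545113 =-0.00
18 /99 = 2 /11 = 0.18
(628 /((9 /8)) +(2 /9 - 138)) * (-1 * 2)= -7568 /9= -840.89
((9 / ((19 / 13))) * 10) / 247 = 90 / 361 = 0.25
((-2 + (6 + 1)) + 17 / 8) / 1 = 57 / 8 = 7.12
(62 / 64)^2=961 / 1024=0.94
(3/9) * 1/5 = 1/15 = 0.07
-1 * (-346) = 346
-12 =-12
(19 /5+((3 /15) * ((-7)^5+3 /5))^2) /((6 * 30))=62767.82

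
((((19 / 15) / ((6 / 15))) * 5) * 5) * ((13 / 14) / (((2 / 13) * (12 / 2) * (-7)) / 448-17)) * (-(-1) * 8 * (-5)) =12844000 / 74319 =172.82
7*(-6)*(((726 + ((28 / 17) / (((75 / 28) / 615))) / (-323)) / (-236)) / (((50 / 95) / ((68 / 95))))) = 417903906 / 2382125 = 175.43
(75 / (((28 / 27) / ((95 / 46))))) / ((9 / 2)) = 33.19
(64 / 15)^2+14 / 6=20.54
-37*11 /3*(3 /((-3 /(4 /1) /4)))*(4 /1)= 26048 /3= 8682.67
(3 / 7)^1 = 3 / 7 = 0.43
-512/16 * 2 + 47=-17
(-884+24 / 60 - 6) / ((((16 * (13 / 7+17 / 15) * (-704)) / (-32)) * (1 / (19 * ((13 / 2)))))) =-720993 / 6908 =-104.37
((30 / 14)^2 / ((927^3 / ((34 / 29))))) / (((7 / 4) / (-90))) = -34000 / 97824199221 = -0.00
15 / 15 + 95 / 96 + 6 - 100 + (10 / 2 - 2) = -8545 / 96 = -89.01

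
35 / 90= 0.39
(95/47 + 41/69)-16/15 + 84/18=100784/16215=6.22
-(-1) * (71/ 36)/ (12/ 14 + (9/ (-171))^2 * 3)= 179417/ 78732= 2.28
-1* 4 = -4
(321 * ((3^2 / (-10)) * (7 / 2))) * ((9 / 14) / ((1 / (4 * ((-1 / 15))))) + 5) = -488241 / 100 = -4882.41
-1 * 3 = -3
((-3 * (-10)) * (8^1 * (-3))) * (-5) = 3600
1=1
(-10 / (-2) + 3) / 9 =8 / 9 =0.89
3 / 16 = 0.19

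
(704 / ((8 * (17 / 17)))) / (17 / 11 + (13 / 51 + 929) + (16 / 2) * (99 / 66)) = 49368 / 528911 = 0.09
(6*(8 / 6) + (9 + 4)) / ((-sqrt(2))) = -14.85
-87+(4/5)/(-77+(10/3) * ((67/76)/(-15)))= -11485803/132005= -87.01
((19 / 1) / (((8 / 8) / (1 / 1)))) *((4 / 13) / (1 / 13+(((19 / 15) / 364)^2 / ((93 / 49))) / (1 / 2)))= 75.99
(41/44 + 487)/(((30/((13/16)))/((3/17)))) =279097/119680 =2.33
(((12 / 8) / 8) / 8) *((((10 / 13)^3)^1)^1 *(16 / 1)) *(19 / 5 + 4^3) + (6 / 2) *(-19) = -99804 / 2197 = -45.43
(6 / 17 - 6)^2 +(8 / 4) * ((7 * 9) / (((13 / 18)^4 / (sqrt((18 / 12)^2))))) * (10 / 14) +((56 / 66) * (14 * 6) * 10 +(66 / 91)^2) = 1241.34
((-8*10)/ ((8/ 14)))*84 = -11760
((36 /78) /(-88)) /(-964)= 3 /551408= 0.00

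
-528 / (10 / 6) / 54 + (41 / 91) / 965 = -1545421 / 263445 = -5.87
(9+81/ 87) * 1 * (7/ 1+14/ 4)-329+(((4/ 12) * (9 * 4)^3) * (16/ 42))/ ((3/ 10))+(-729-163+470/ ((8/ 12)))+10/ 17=66733490/ 3451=19337.44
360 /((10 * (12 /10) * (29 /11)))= 330 /29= 11.38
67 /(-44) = -1.52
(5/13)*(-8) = -40/13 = -3.08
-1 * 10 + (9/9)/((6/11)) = -49/6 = -8.17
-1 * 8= -8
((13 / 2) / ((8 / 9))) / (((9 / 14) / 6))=273 / 4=68.25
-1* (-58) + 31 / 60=3511 / 60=58.52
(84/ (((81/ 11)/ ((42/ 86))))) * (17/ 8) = 9163/ 774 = 11.84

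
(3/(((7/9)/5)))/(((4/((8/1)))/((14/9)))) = 60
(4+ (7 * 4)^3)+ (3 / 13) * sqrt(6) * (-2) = 21956 - 6 * sqrt(6) / 13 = 21954.87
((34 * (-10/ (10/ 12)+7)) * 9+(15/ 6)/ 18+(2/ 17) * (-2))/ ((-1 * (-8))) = -936419/ 4896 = -191.26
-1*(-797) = 797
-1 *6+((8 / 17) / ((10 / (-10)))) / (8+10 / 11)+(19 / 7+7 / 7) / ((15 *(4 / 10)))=-13579 / 2499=-5.43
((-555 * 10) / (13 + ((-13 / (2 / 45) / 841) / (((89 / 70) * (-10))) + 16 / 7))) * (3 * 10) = -174473019000 / 16046351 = -10873.07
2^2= 4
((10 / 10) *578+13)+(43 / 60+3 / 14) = 248611 / 420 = 591.93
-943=-943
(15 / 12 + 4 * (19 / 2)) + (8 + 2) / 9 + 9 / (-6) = 1399 / 36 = 38.86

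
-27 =-27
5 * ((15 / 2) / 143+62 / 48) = 23065 / 3432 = 6.72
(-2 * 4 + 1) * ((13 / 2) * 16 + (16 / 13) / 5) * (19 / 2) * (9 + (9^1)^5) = -26611771032 / 65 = -409411862.03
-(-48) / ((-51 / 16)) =-256 / 17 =-15.06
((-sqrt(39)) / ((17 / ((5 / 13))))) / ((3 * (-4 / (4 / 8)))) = 5 * sqrt(39) / 5304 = 0.01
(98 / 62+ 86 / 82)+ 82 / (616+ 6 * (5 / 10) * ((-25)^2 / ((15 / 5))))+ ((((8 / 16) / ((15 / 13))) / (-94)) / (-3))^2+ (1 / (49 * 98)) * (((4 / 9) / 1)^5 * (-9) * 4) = 59177175319123601479 / 21955090774930815600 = 2.70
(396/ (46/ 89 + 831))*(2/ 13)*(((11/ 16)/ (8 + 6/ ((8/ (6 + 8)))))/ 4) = 96921/ 142385620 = 0.00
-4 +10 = 6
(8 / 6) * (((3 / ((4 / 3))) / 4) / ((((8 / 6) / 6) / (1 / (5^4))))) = 27 / 5000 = 0.01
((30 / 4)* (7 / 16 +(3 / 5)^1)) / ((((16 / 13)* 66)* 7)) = 1079 / 78848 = 0.01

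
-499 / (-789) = 499 / 789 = 0.63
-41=-41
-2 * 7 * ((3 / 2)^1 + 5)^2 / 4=-1183 / 8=-147.88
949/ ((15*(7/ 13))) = 12337/ 105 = 117.50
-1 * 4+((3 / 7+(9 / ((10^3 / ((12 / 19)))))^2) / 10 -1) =-7829182397 / 1579375000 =-4.96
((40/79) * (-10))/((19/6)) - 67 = -102967/1501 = -68.60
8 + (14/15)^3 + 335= 1160369/3375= 343.81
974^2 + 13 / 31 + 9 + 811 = 29434389 / 31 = 949496.42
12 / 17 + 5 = 97 / 17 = 5.71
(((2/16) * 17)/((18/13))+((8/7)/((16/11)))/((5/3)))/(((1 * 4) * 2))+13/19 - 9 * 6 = -40652051/766080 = -53.07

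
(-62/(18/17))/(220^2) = -0.00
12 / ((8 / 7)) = 10.50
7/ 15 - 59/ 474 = 811/ 2370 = 0.34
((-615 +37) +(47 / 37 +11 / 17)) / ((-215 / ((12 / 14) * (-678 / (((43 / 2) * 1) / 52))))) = -153302677632 / 40705735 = -3766.12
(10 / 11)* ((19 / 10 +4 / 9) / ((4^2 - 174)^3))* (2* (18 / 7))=-211 / 75928006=-0.00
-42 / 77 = -6 / 11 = -0.55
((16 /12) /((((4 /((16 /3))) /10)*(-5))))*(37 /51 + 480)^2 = -19234665248 /23409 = -821678.21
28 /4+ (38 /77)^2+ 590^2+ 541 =348648.24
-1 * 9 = -9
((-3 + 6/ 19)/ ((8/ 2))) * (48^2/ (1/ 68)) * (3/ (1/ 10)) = -59927040/ 19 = -3154054.74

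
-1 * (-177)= 177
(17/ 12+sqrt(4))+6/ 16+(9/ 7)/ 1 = 853/ 168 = 5.08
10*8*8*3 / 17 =1920 / 17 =112.94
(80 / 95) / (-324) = -4 / 1539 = -0.00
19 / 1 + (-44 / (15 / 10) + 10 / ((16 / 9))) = -113 / 24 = -4.71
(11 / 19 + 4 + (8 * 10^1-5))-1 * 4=1436 / 19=75.58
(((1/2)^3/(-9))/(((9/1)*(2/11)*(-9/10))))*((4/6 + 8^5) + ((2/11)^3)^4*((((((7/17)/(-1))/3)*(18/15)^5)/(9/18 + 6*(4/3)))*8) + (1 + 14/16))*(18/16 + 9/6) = 15604612479432877681873463/19235119384318749120000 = 811.26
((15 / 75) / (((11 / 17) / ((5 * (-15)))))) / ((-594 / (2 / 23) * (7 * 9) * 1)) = 85 / 1577961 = 0.00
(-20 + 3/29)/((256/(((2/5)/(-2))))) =577/37120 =0.02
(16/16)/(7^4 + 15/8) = 8/19223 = 0.00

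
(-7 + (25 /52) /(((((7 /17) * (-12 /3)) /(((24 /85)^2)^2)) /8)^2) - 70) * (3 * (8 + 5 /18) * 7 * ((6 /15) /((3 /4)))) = -11025223123879563604 /1544427266484375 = -7138.71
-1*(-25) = 25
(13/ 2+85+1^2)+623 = 1431/ 2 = 715.50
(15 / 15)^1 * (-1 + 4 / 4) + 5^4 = 625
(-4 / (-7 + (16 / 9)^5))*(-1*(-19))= -7.06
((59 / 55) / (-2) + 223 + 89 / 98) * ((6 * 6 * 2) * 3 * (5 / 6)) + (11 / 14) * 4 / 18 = 195044635 / 4851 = 40207.10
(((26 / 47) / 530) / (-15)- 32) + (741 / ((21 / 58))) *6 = 12247.43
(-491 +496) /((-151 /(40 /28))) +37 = 39059 /1057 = 36.95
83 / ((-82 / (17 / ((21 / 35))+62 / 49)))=-361133 / 12054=-29.96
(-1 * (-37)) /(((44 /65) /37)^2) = 214008925 /1936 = 110541.80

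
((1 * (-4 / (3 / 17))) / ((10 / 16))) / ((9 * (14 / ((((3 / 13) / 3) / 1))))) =-272 / 12285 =-0.02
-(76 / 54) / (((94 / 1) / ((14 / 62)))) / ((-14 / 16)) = 152 / 39339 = 0.00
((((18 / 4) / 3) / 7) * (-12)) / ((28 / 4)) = -18 / 49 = -0.37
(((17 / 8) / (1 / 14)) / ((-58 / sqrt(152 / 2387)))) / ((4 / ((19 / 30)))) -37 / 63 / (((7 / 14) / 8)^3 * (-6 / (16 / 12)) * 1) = 303104 / 567 -323 * sqrt(90706) / 4746720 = 534.55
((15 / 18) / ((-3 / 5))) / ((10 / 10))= -25 / 18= -1.39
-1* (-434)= 434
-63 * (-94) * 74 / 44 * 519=56860083 / 11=5169098.45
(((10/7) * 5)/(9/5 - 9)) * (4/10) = -25/63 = -0.40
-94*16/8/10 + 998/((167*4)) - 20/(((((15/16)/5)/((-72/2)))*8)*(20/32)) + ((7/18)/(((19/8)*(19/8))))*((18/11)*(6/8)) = 4978841009/6631570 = 750.78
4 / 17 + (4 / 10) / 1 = 54 / 85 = 0.64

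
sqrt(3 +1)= 2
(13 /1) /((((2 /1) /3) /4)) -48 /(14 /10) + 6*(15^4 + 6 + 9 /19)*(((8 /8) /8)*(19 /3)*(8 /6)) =2244968 /7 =320709.71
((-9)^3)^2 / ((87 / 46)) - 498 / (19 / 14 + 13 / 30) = 765225423 / 2726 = 280713.65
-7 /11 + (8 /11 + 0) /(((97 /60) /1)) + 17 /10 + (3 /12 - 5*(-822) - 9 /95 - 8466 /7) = 1647439229 /567644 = 2902.24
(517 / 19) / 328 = 517 / 6232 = 0.08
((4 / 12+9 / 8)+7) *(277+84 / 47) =2659909 / 1128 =2358.08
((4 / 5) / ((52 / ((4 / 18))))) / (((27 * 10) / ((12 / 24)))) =0.00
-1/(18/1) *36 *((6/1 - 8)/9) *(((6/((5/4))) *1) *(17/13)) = 544/195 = 2.79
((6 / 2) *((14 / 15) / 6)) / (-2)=-7 / 30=-0.23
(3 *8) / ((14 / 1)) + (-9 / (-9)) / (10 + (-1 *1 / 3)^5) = 4407 / 2429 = 1.81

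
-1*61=-61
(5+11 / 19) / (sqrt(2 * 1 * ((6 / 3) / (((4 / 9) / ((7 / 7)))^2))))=212 / 171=1.24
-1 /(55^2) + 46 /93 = 139057 /281325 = 0.49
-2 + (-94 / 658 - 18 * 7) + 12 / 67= -60015 / 469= -127.96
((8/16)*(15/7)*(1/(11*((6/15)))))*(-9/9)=-75/308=-0.24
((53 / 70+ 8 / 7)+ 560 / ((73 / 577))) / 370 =3232587 / 270100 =11.97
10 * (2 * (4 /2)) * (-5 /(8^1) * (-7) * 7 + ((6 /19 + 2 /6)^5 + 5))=860184939505 /601692057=1429.61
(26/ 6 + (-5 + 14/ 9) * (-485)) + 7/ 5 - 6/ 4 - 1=150641/ 90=1673.79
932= 932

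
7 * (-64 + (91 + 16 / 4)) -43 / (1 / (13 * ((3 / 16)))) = 1795 / 16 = 112.19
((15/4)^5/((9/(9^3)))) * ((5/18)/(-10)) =-6834375/4096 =-1668.55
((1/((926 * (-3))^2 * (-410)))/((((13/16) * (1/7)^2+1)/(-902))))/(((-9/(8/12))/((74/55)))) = -29008/1037926464975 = -0.00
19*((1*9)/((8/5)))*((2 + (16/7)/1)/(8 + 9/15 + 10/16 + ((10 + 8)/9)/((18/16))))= 1154250/27727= 41.63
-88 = -88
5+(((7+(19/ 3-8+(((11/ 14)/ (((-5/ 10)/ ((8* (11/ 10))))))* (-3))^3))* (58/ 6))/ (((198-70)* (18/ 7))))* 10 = 16650799531/ 793800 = 20976.06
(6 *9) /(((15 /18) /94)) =30456 /5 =6091.20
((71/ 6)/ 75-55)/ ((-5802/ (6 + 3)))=24679/ 290100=0.09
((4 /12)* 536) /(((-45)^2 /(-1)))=-536 /6075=-0.09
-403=-403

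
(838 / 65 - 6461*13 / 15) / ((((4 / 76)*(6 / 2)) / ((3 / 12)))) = -8845.51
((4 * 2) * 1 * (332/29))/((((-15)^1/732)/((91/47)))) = -58973824/6815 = -8653.53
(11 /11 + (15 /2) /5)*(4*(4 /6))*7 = 140 /3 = 46.67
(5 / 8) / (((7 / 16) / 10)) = 100 / 7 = 14.29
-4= -4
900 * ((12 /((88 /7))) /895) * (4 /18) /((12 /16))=0.28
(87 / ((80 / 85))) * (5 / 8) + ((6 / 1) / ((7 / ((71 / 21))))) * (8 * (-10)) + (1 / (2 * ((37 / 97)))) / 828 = -8361445727 / 48037248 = -174.06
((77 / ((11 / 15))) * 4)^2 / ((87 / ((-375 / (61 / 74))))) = -1631700000 / 1769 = -922385.53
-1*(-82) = 82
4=4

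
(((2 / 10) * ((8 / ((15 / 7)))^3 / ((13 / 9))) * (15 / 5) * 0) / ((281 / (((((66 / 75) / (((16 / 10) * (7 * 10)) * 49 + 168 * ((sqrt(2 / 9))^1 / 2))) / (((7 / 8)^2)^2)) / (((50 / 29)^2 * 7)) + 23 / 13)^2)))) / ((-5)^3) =0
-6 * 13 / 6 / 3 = -13 / 3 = -4.33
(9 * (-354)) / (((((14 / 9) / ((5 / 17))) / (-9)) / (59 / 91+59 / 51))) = 1801730790 / 184093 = 9787.07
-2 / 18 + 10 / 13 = 0.66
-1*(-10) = 10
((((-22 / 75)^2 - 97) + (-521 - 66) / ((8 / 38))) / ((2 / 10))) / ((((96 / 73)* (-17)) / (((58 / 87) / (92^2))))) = 206038339 / 4053888000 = 0.05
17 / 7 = 2.43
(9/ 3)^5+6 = 249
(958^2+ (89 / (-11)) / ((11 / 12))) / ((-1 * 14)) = -55524188 / 847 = -65553.94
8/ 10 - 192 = -191.20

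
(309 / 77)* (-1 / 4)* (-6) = 927 / 154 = 6.02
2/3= 0.67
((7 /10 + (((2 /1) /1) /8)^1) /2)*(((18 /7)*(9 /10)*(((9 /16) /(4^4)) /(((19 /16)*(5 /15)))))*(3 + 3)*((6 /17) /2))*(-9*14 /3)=-59049 /217600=-0.27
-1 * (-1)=1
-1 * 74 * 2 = -148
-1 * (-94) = 94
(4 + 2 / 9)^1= 38 / 9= 4.22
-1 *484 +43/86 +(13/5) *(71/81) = -389789/810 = -481.22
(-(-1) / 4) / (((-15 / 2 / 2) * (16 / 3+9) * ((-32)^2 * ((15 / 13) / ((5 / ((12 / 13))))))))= -169 / 7925760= -0.00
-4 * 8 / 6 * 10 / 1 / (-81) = 160 / 243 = 0.66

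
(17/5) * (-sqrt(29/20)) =-17 * sqrt(145)/50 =-4.09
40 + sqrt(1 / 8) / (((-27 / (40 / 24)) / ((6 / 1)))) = 40 - 5* sqrt(2) / 54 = 39.87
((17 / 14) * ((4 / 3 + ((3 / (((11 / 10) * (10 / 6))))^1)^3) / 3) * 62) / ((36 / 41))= 17609705 / 107811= 163.34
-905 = -905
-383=-383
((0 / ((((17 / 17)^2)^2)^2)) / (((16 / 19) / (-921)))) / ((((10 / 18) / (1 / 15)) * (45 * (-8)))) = 0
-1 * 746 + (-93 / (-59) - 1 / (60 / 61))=-2638859 / 3540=-745.44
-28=-28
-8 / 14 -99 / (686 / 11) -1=-2167 / 686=-3.16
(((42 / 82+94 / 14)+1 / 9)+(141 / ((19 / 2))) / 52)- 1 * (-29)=46731043 / 1276002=36.62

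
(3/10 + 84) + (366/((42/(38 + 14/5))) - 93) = 346.84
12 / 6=2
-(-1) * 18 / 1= 18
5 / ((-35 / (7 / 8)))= -1 / 8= -0.12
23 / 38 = 0.61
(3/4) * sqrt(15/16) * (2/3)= sqrt(15)/8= 0.48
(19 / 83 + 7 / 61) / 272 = 435 / 344284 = 0.00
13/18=0.72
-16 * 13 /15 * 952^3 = -179462692864 /15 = -11964179524.27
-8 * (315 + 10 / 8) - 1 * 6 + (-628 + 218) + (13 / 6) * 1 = -17663 / 6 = -2943.83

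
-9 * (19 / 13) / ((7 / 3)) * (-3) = 1539 / 91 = 16.91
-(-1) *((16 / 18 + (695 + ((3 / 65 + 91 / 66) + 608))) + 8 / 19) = 319291351 / 244530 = 1305.73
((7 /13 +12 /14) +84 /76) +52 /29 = 215304 /50141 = 4.29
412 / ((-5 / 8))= -3296 / 5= -659.20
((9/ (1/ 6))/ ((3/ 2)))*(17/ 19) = 32.21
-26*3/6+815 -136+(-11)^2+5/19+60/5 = 15186/19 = 799.26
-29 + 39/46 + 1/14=-4521/161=-28.08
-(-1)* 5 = 5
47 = 47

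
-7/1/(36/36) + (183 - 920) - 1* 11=-755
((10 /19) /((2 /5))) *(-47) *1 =-1175 /19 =-61.84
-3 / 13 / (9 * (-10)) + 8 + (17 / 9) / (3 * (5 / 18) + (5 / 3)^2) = 665 / 78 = 8.53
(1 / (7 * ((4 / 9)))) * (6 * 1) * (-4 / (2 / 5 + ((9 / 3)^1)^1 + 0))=-270 / 119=-2.27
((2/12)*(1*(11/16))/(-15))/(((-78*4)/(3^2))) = 11/49920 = 0.00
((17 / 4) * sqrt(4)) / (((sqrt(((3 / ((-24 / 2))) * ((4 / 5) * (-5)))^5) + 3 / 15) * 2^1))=3.54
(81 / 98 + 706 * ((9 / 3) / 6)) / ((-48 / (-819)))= 1352325 / 224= 6037.17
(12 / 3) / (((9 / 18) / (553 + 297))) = 6800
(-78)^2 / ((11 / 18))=109512 / 11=9955.64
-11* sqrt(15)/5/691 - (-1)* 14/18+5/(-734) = 5093/6606 - 11* sqrt(15)/3455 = 0.76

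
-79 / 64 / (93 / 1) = -79 / 5952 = -0.01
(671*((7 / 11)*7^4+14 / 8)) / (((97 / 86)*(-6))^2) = 22411.35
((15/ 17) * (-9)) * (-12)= 1620/ 17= 95.29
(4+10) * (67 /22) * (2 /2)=42.64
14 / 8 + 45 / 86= 391 / 172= 2.27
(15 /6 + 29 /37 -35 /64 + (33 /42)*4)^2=9499036369 /274763776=34.57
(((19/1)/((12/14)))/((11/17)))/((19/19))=2261/66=34.26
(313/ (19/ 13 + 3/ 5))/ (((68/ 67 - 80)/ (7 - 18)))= 223795/ 10584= 21.14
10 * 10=100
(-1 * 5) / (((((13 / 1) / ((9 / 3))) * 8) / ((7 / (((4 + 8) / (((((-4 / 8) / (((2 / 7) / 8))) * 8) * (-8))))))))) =-980 / 13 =-75.38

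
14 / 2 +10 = 17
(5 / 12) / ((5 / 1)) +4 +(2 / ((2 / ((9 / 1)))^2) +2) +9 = 667 / 12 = 55.58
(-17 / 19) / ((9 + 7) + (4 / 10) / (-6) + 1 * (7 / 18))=-1530 / 27911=-0.05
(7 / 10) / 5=7 / 50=0.14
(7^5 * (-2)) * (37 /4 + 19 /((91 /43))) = -15930635 /26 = -612716.73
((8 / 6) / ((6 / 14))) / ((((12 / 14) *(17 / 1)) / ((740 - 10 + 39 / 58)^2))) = 88003002409 / 772038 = 113987.92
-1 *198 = -198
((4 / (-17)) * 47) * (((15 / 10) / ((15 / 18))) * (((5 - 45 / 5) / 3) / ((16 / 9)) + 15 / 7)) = -16497 / 595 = -27.73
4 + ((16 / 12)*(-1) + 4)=20 / 3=6.67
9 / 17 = 0.53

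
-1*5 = -5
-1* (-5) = 5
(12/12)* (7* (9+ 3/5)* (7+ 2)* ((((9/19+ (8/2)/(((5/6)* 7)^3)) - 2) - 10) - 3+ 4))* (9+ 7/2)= -1848654144/23275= -79426.60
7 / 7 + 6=7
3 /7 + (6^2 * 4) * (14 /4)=3531 /7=504.43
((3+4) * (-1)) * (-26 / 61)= 182 / 61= 2.98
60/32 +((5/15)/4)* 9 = 21/8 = 2.62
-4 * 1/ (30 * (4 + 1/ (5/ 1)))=-2/ 63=-0.03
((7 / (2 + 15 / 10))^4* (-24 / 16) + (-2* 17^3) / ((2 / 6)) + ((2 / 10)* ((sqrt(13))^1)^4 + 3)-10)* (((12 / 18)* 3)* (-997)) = 293867744 / 5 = 58773548.80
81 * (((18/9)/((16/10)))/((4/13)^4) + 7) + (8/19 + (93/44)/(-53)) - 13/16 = 134556432121/11342848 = 11862.67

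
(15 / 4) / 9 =5 / 12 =0.42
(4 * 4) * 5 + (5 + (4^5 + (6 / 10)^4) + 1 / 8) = 5546273 / 5000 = 1109.25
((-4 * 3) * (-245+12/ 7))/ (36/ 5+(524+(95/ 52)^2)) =92098240/ 16862881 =5.46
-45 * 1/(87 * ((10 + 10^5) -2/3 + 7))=-45/8701421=-0.00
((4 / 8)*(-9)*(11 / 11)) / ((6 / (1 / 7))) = -3 / 28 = -0.11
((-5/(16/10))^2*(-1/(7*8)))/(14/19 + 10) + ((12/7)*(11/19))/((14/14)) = 13561511/13891584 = 0.98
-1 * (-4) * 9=36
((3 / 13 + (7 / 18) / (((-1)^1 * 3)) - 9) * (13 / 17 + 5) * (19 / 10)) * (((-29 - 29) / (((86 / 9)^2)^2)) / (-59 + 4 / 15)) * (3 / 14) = -52695062973 / 21300607152032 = -0.00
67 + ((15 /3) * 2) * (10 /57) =3919 /57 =68.75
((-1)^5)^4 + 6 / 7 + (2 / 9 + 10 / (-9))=61 / 63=0.97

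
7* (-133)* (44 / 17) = -2409.65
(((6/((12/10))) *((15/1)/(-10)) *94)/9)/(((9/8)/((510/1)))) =-319600/9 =-35511.11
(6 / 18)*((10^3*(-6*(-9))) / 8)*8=18000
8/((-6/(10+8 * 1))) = -24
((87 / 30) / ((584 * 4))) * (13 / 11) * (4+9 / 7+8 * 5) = 119509 / 1798720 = 0.07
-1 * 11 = -11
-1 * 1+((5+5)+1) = 10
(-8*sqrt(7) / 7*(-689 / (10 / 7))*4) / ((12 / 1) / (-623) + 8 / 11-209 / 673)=50843448656*sqrt(7) / 9165595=14676.53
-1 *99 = -99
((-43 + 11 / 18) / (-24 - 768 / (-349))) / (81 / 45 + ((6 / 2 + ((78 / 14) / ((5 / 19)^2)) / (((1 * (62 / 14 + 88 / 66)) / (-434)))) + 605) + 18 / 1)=-805518175 / 2250231352272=-0.00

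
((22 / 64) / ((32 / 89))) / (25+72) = 979 / 99328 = 0.01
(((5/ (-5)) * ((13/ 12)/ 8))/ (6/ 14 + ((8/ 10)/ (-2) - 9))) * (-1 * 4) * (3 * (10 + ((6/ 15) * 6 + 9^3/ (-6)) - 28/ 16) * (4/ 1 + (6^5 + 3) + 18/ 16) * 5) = 62816954655/ 80384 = 781460.92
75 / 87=25 / 29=0.86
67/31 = 2.16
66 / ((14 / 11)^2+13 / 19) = 151734 / 5297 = 28.65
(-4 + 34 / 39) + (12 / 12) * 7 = 151 / 39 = 3.87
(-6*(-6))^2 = 1296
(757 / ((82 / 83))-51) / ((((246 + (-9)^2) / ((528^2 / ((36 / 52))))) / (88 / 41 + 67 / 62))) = 48433072385984 / 17040297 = 2842266.92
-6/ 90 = -1/ 15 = -0.07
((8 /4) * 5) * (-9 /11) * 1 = -90 /11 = -8.18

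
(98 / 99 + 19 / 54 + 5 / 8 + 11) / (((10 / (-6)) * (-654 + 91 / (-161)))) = 708607 / 59617800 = 0.01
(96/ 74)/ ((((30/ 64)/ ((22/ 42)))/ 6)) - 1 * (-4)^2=-9456/ 1295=-7.30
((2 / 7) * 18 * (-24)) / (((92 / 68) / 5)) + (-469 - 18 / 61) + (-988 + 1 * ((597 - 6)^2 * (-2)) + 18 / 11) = -75672885929 / 108031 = -700473.81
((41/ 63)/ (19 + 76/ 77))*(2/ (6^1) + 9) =12628/ 41553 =0.30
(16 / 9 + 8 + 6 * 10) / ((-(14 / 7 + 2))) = -157 / 9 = -17.44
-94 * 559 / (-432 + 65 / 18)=945828 / 7711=122.66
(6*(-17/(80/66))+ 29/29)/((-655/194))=161311/6550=24.63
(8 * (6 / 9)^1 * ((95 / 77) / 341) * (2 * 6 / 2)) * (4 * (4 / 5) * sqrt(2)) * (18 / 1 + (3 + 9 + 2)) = 311296 * sqrt(2) / 26257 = 16.77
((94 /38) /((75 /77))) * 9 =10857 /475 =22.86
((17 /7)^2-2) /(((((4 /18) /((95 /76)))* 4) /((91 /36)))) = 12415 /896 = 13.86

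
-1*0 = 0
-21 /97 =-0.22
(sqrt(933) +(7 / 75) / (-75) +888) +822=sqrt(933) +9618743 / 5625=1740.54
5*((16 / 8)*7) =70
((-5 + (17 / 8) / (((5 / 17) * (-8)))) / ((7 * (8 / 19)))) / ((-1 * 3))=35891 / 53760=0.67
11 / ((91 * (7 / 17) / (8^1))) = 1496 / 637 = 2.35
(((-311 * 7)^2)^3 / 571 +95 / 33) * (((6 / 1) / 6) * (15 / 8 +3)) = 22833783069953193180583 / 25124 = 908843459240295859.76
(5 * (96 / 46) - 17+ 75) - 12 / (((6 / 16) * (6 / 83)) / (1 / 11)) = 21398 / 759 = 28.19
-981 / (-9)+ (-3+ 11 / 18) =1919 / 18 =106.61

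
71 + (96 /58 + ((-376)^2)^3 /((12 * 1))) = 20486373018245297 /87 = 235475551933853.99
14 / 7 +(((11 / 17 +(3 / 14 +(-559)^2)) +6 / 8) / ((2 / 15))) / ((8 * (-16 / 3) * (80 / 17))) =-1338446131 / 114688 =-11670.32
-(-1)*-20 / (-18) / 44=5 / 198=0.03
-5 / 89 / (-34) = 5 / 3026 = 0.00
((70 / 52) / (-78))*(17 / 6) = -595 / 12168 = -0.05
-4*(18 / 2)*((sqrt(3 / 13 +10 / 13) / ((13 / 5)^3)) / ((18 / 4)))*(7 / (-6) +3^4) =-239500 / 6591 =-36.34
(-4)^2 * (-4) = -64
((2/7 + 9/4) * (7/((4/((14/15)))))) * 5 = 497/24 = 20.71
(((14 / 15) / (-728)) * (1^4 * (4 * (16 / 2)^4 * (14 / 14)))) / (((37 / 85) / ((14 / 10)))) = -67.56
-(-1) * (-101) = -101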